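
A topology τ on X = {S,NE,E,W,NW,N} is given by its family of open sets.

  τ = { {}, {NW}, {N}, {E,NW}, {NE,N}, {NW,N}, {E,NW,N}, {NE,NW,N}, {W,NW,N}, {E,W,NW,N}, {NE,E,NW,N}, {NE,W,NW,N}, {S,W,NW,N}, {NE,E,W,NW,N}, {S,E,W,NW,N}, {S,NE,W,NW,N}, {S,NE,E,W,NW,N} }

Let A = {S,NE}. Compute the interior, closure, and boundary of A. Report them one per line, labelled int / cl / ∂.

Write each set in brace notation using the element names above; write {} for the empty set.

int(A) = {}
cl(A)  = {S,NE}
∂A     = {S,NE}

opens ⊆ A: {}; union → int = {}
complement {E,W,NW,N}; its interior {E,W,NW,N}; cl(A) = X∖{E,W,NW,N} = {S,NE}
boundary = {S,NE} ∖ {} = {S,NE}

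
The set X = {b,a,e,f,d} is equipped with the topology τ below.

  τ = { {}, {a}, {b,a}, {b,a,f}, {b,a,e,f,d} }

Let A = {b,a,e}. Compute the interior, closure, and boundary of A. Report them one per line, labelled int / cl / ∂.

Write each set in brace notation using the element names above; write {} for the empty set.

interior: largest open inside A is {b,a} (from {}, {a}, {b,a})
cl via duality: int({f,d}) = {}, so X∖{} = {b,a,e,f,d}
cl∖int = {e,f,d}

int(A) = {b,a}
cl(A)  = {b,a,e,f,d}
∂A     = {e,f,d}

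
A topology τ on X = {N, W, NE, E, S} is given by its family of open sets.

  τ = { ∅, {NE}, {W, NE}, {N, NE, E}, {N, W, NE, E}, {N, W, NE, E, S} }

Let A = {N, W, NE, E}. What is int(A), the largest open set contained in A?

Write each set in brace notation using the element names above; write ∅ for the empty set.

{N, W, NE, E}

opens ⊆ A: ∅, {NE}, {W, NE}, {N, NE, E}, {N, W, NE, E}; union → int = {N, W, NE, E}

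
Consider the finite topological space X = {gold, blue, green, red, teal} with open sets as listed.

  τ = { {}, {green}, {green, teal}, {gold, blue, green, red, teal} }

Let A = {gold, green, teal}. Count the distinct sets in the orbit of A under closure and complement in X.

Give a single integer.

closure: X∖int(X∖A) = X∖{} = {gold, blue, green, red, teal}
Let k=closure and c=complement:
  1. A     = {gold, green, teal}
  2. kA    = {gold, blue, green, red, teal}
  3. cA    = {blue, red}
  4. ckA   = {}
  5. kcA   = {gold, blue, red}
  6. ckcA  = {green, teal}
— saturated at 6

6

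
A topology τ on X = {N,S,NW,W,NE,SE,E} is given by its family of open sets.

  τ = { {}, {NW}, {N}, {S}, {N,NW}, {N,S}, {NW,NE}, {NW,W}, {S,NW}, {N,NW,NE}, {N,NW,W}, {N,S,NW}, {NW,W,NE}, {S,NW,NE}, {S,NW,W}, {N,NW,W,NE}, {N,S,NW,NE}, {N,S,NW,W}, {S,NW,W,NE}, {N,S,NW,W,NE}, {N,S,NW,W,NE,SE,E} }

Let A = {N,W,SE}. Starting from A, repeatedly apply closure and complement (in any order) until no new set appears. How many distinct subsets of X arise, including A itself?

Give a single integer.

closure: X∖int(X∖A) = X∖{S,NW,NE} = {N,W,SE,E}
Let k=closure and c=complement:
  1. A     = {N,W,SE}
  2. kA    = {N,W,SE,E}
  3. cA    = {S,NW,NE,E}
  4. ckA   = {S,NW,NE}
  5. kcA   = {S,NW,W,NE,SE,E}
  6. ckcA  = {N}
  7. kckcA = {N,SE,E}
  8. ckckcA = {S,NW,W,NE}
— saturated at 8

8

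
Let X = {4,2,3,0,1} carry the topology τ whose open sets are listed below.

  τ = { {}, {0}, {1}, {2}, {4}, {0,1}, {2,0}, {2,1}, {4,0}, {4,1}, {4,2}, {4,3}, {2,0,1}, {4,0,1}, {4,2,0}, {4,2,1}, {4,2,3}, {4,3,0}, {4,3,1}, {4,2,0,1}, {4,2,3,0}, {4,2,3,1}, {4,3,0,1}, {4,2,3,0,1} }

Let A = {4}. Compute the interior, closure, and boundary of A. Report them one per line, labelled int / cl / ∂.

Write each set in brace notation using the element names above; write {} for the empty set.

int(A) = {4}
cl(A)  = {4,3}
∂A     = {3}

U open, U⊆A: {}, {4}. int(A) = ⋃ = {4}
X∖A={2,3,0,1}, int(X∖A)={2,0,1}, hence cl(A)={4,3}
∂A: remove int from cl → {3}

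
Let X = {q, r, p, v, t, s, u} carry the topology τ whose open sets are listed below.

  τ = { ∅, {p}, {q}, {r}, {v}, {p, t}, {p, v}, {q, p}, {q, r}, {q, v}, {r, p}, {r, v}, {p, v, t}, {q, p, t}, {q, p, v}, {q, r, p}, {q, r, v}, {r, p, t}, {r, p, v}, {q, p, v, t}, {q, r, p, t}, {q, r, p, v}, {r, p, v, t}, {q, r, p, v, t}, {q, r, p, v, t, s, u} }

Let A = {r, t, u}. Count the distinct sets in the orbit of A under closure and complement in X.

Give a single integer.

8

cl via duality: int({q, p, v, s}) = {q, p, v}, so X∖{q, p, v} = {r, t, s, u}
Write k for closure, c for complement:
  1. A     = {r, t, u}
  2. kA    = {r, t, s, u}
  3. cA    = {q, p, v, s}
  4. ckA   = {q, p, v}
  5. kcA   = {q, p, v, t, s, u}
  6. ckcA  = {r}
  7. kckcA = {r, s, u}
  8. ckckcA = {q, p, v, t}
applying k or c yields no new set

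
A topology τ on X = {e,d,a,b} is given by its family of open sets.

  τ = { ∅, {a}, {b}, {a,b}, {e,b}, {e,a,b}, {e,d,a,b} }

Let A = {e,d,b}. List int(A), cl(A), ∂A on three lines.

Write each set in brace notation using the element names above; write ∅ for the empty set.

int(A) = {e,b}
cl(A)  = {e,d,b}
∂A     = {d}

U open, U⊆A: ∅, {b}, {e,b}. int(A) = ⋃ = {e,b}
X∖A={a}, int(X∖A)={a}, hence cl(A)={e,d,b}
∂A: remove int from cl → {d}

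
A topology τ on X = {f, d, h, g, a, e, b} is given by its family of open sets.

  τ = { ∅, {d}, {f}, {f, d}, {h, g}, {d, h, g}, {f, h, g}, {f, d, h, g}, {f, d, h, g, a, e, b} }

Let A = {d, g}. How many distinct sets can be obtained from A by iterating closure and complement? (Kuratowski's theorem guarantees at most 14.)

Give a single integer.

10

X∖A={f, h, a, e, b}, int(X∖A)={f}, hence cl(A)={d, h, g, a, e, b}
Orbit (k=closure, c=complement):
  1. A     = {d, g}
  2. kA    = {d, h, g, a, e, b}
  3. cA    = {f, h, a, e, b}
  4. ckA   = {f}
  5. kcA   = {f, h, g, a, e, b}
  6. kckA  = {f, a, e, b}
  7. ckcA  = {d}
  8. ckckA = {d, h, g}
  9. kckcA = {d, a, e, b}
  10. ckckcA = {f, h, g}
(closed under both — stop)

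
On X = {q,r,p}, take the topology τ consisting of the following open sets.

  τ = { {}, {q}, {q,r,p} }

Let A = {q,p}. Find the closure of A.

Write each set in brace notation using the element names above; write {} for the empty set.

closure: X∖int(X∖A) = X∖{} = {q,r,p}

{q,r,p}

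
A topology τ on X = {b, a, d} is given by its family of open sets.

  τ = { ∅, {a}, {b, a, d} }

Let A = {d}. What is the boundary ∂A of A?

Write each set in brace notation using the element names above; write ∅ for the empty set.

interior: largest open inside A is ∅ (from ∅)
cl via duality: int({b, a}) = {a}, so X∖{a} = {b, d}
cl∖int = {b, d}

{b, d}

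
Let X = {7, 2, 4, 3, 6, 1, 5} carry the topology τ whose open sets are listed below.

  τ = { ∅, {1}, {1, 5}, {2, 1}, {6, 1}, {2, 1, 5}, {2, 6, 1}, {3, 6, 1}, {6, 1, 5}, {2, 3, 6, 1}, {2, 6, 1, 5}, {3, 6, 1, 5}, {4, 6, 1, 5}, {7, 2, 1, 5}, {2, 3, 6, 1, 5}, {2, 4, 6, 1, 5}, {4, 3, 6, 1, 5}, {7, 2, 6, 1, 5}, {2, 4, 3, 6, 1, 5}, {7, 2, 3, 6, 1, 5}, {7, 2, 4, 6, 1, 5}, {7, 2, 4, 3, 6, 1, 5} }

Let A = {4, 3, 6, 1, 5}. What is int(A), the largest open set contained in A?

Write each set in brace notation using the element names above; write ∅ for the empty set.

open subsets of A: ∅, {1}, {6, 1}, {1, 5}, {6, 1, 5}, {3, 6, 1}, {3, 6, 1, 5}, {4, 6, 1, 5}, {4, 3, 6, 1, 5}; so int(A) = {4, 3, 6, 1, 5}

{4, 3, 6, 1, 5}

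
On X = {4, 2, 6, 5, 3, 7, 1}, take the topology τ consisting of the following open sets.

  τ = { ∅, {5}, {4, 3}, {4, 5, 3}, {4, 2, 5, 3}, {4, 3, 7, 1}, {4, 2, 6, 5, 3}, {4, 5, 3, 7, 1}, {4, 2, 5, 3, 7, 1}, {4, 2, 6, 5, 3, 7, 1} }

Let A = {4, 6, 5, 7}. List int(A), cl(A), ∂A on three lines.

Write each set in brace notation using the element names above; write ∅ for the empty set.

int(A) = {5}
cl(A)  = {4, 2, 6, 5, 3, 7, 1}
∂A     = {4, 2, 6, 3, 7, 1}

opens ⊆ A: ∅, {5}; union → int = {5}
complement {2, 3, 1}; its interior ∅; cl(A) = X∖∅ = {4, 2, 6, 5, 3, 7, 1}
boundary = {4, 2, 6, 5, 3, 7, 1} ∖ {5} = {4, 2, 6, 3, 7, 1}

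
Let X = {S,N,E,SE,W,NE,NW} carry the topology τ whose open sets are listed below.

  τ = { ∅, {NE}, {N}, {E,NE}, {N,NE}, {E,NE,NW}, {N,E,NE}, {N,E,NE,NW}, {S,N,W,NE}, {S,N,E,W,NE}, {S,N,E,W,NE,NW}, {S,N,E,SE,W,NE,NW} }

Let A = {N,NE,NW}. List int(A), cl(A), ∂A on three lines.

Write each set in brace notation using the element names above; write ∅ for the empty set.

int(A) = {N,NE}
cl(A)  = {S,N,E,SE,W,NE,NW}
∂A     = {S,E,SE,W,NW}

interior: largest open inside A is {N,NE} (from ∅, {N}, {NE}, {N,NE})
cl via duality: int({S,E,SE,W}) = ∅, so X∖∅ = {S,N,E,SE,W,NE,NW}
cl∖int = {S,E,SE,W,NW}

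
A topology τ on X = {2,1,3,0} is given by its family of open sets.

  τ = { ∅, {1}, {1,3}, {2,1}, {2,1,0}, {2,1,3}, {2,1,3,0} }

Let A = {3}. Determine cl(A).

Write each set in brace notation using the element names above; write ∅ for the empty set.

{3}

X∖A={2,1,0}, int(X∖A)={2,1,0}, hence cl(A)={3}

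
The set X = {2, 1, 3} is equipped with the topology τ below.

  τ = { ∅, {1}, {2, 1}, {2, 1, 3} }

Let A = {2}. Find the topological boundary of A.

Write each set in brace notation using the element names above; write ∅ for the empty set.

{2, 3}

opens ⊆ A: ∅; union → int = ∅
complement {1, 3}; its interior {1}; cl(A) = X∖{1} = {2, 3}
boundary = {2, 3} ∖ ∅ = {2, 3}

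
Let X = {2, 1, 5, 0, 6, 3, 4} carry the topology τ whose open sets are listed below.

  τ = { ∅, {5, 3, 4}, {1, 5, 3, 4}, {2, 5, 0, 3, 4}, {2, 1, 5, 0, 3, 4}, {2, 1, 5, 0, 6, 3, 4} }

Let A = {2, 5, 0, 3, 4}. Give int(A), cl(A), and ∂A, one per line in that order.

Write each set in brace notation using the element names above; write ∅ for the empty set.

opens ⊆ A: ∅, {5, 3, 4}, {2, 5, 0, 3, 4}; union → int = {2, 5, 0, 3, 4}
complement {1, 6}; its interior ∅; cl(A) = X∖∅ = {2, 1, 5, 0, 6, 3, 4}
boundary = {2, 1, 5, 0, 6, 3, 4} ∖ {2, 5, 0, 3, 4} = {1, 6}

int(A) = {2, 5, 0, 3, 4}
cl(A)  = {2, 1, 5, 0, 6, 3, 4}
∂A     = {1, 6}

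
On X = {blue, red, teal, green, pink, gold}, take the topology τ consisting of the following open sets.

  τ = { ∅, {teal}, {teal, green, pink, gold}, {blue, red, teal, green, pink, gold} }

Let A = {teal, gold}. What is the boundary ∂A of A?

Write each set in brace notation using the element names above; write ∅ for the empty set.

{blue, red, green, pink, gold}

opens ⊆ A: ∅, {teal}; union → int = {teal}
complement {blue, red, green, pink}; its interior ∅; cl(A) = X∖∅ = {blue, red, teal, green, pink, gold}
boundary = {blue, red, teal, green, pink, gold} ∖ {teal} = {blue, red, green, pink, gold}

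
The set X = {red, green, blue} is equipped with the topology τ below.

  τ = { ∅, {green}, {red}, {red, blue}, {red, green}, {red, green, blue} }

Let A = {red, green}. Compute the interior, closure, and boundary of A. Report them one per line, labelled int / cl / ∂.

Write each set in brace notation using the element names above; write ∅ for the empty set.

int(A) = {red, green}
cl(A)  = {red, green, blue}
∂A     = {blue}

interior: largest open inside A is {red, green} (from ∅, {red}, {green}, {red, green})
cl via duality: int({blue}) = ∅, so X∖∅ = {red, green, blue}
cl∖int = {blue}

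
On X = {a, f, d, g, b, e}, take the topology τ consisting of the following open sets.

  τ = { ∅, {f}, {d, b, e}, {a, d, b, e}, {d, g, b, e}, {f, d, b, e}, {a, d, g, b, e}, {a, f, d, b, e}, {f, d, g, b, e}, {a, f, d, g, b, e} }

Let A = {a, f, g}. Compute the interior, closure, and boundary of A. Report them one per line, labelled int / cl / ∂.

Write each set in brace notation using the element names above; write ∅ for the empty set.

opens ⊆ A: ∅, {f}; union → int = {f}
complement {d, b, e}; its interior {d, b, e}; cl(A) = X∖{d, b, e} = {a, f, g}
boundary = {a, f, g} ∖ {f} = {a, g}

int(A) = {f}
cl(A)  = {a, f, g}
∂A     = {a, g}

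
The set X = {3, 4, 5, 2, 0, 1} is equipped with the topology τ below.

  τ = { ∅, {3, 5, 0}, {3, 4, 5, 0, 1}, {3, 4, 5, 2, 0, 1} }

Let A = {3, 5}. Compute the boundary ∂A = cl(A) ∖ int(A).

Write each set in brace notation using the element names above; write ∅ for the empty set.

open subsets of A: ∅; so int(A) = ∅
closure: X∖int(X∖A) = X∖∅ = {3, 4, 5, 2, 0, 1}
∂A = {3, 4, 5, 2, 0, 1} minus ∅ = {3, 4, 5, 2, 0, 1}

{3, 4, 5, 2, 0, 1}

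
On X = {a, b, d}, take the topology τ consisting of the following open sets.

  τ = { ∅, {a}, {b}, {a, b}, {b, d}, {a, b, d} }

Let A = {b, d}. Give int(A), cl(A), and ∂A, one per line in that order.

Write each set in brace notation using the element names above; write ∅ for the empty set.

int(A) = {b, d}
cl(A)  = {b, d}
∂A     = ∅

U open, U⊆A: ∅, {b}, {b, d}. int(A) = ⋃ = {b, d}
X∖A={a}, int(X∖A)={a}, hence cl(A)={b, d}
∂A: remove int from cl → ∅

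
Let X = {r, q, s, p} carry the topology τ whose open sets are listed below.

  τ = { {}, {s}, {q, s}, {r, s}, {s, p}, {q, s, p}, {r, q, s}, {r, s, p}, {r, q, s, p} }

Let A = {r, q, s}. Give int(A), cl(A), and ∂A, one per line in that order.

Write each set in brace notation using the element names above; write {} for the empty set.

int(A) = {r, q, s}
cl(A)  = {r, q, s, p}
∂A     = {p}

U open, U⊆A: {}, {s}, {q, s}, {r, s}, {r, q, s}. int(A) = ⋃ = {r, q, s}
X∖A={p}, int(X∖A)={}, hence cl(A)={r, q, s, p}
∂A: remove int from cl → {p}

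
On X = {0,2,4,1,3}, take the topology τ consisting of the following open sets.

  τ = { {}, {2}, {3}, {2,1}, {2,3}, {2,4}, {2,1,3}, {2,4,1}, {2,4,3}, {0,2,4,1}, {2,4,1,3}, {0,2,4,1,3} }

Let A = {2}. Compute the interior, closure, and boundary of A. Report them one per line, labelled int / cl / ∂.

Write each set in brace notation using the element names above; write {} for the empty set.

U open, U⊆A: {}, {2}. int(A) = ⋃ = {2}
X∖A={0,4,1,3}, int(X∖A)={3}, hence cl(A)={0,2,4,1}
∂A: remove int from cl → {0,4,1}

int(A) = {2}
cl(A)  = {0,2,4,1}
∂A     = {0,4,1}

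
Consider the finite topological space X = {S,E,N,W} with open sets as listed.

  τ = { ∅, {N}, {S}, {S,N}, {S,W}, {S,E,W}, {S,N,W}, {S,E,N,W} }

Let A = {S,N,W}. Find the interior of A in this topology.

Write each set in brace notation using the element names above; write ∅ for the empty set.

{S,N,W}

U open, U⊆A: ∅, {S}, {N}, {S,N}, {S,W}, {S,N,W}. int(A) = ⋃ = {S,N,W}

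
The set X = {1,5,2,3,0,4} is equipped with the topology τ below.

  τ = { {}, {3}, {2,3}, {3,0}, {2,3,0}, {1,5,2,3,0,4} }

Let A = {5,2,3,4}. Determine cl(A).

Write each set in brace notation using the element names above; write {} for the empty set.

cl via duality: int({1,0}) = {}, so X∖{} = {1,5,2,3,0,4}

{1,5,2,3,0,4}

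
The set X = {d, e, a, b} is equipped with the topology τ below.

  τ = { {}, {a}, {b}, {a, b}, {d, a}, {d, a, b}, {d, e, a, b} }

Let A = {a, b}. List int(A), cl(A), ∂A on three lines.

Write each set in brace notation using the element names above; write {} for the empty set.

int(A) = {a, b}
cl(A)  = {d, e, a, b}
∂A     = {d, e}

interior: largest open inside A is {a, b} (from {}, {b}, {a}, {a, b})
cl via duality: int({d, e}) = {}, so X∖{} = {d, e, a, b}
cl∖int = {d, e}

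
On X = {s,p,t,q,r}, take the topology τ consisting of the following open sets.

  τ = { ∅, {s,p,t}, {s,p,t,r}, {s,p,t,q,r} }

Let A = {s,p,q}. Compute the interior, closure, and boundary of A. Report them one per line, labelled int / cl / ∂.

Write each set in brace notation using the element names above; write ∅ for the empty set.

interior: largest open inside A is ∅ (from ∅)
cl via duality: int({t,r}) = ∅, so X∖∅ = {s,p,t,q,r}
cl∖int = {s,p,t,q,r}

int(A) = ∅
cl(A)  = {s,p,t,q,r}
∂A     = {s,p,t,q,r}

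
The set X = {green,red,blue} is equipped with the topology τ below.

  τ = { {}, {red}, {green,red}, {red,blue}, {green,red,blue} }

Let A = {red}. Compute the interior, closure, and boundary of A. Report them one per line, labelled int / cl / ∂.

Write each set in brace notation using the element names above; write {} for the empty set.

int(A) = {red}
cl(A)  = {green,red,blue}
∂A     = {green,blue}

U open, U⊆A: {}, {red}. int(A) = ⋃ = {red}
X∖A={green,blue}, int(X∖A)={}, hence cl(A)={green,red,blue}
∂A: remove int from cl → {green,blue}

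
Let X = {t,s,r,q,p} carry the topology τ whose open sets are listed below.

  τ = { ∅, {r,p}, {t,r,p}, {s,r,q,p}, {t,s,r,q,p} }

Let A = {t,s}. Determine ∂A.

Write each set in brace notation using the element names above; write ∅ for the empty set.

opens ⊆ A: ∅; union → int = ∅
complement {r,q,p}; its interior {r,p}; cl(A) = X∖{r,p} = {t,s,q}
boundary = {t,s,q} ∖ ∅ = {t,s,q}

{t,s,q}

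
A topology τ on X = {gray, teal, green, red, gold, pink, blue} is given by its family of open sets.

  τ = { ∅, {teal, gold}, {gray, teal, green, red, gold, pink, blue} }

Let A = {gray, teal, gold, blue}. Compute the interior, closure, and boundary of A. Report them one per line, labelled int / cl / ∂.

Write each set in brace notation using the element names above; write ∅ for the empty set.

opens ⊆ A: ∅, {teal, gold}; union → int = {teal, gold}
complement {green, red, pink}; its interior ∅; cl(A) = X∖∅ = {gray, teal, green, red, gold, pink, blue}
boundary = {gray, teal, green, red, gold, pink, blue} ∖ {teal, gold} = {gray, green, red, pink, blue}

int(A) = {teal, gold}
cl(A)  = {gray, teal, green, red, gold, pink, blue}
∂A     = {gray, green, red, pink, blue}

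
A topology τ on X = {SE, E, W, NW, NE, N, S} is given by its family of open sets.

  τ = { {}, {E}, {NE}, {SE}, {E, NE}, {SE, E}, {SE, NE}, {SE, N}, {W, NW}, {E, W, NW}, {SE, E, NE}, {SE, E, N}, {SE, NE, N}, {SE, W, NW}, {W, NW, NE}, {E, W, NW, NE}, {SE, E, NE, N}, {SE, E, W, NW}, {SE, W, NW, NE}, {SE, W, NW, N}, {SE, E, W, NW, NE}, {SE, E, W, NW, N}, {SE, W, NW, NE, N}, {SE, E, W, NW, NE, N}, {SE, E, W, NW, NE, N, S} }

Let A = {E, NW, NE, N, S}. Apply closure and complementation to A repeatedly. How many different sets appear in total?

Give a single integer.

cl via duality: int({SE, W}) = {SE}, so X∖{SE} = {E, W, NW, NE, N, S}
Write k for closure, c for complement:
  1. A     = {E, NW, NE, N, S}
  2. kA    = {E, W, NW, NE, N, S}
  3. cA    = {SE, W}
  4. ckA   = {SE}
  5. kcA   = {SE, W, NW, N, S}
  6. kckA  = {SE, N, S}
  7. ckcA  = {E, NE}
  8. ckckA = {E, W, NW, NE}
  9. kckcA = {E, NE, S}
  10. kckckA = {E, W, NW, NE, S}
  11. ckckcA = {SE, W, NW, N}
  12. ckckckA = {SE, N}
applying k or c yields no new set

12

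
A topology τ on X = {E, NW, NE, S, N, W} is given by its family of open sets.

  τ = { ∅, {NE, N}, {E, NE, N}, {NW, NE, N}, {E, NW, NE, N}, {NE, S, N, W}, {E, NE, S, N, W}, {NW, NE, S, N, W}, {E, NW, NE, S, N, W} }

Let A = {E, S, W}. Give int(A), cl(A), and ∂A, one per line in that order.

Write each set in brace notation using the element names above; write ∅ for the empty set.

int(A) = ∅
cl(A)  = {E, S, W}
∂A     = {E, S, W}

opens ⊆ A: ∅; union → int = ∅
complement {NW, NE, N}; its interior {NW, NE, N}; cl(A) = X∖{NW, NE, N} = {E, S, W}
boundary = {E, S, W} ∖ ∅ = {E, S, W}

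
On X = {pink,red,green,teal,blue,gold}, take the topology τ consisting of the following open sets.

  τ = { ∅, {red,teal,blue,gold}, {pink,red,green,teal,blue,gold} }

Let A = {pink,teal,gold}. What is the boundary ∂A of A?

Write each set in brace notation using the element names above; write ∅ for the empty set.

interior: largest open inside A is ∅ (from ∅)
cl via duality: int({red,green,blue}) = ∅, so X∖∅ = {pink,red,green,teal,blue,gold}
cl∖int = {pink,red,green,teal,blue,gold}

{pink,red,green,teal,blue,gold}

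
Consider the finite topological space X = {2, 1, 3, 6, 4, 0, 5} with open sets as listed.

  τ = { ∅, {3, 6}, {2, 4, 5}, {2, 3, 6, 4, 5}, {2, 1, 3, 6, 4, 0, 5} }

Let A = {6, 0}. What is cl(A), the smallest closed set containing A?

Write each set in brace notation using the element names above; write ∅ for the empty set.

cl via duality: int({2, 1, 3, 4, 5}) = {2, 4, 5}, so X∖{2, 4, 5} = {1, 3, 6, 0}

{1, 3, 6, 0}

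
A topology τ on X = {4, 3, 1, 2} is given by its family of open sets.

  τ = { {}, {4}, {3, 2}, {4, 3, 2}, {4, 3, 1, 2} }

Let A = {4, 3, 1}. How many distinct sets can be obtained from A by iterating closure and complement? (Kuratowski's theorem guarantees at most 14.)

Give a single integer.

8

cl via duality: int({2}) = {}, so X∖{} = {4, 3, 1, 2}
Write k for closure, c for complement:
  1. A     = {4, 3, 1}
  2. kA    = {4, 3, 1, 2}
  3. cA    = {2}
  4. ckA   = {}
  5. kcA   = {3, 1, 2}
  6. ckcA  = {4}
  7. kckcA = {4, 1}
  8. ckckcA = {3, 2}
applying k or c yields no new set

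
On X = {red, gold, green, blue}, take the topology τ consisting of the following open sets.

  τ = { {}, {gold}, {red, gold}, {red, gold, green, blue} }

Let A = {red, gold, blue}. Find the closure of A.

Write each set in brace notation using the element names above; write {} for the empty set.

cl via duality: int({green}) = {}, so X∖{} = {red, gold, green, blue}

{red, gold, green, blue}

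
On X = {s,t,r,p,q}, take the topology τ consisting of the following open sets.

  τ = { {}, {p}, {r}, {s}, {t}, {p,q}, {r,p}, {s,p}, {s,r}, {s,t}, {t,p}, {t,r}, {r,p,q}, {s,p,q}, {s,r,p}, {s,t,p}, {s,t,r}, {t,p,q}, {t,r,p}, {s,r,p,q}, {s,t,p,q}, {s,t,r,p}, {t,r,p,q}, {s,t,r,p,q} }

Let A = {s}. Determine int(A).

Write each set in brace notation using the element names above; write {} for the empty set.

open subsets of A: {}, {s}; so int(A) = {s}

{s}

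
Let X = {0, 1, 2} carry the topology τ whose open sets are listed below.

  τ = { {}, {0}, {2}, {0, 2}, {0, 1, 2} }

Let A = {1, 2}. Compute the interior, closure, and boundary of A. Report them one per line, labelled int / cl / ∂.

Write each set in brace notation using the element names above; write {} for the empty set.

interior: largest open inside A is {2} (from {}, {2})
cl via duality: int({0}) = {0}, so X∖{0} = {1, 2}
cl∖int = {1}

int(A) = {2}
cl(A)  = {1, 2}
∂A     = {1}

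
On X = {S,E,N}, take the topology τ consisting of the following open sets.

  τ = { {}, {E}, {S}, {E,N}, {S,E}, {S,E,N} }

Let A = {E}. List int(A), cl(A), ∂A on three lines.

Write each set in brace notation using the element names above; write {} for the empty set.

int(A) = {E}
cl(A)  = {E,N}
∂A     = {N}

U open, U⊆A: {}, {E}. int(A) = ⋃ = {E}
X∖A={S,N}, int(X∖A)={S}, hence cl(A)={E,N}
∂A: remove int from cl → {N}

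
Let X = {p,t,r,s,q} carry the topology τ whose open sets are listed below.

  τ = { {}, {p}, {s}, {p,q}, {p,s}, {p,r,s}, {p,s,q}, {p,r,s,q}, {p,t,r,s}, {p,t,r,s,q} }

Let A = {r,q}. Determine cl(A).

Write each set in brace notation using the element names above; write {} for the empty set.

{t,r,q}

cl via duality: int({p,t,s}) = {p,s}, so X∖{p,s} = {t,r,q}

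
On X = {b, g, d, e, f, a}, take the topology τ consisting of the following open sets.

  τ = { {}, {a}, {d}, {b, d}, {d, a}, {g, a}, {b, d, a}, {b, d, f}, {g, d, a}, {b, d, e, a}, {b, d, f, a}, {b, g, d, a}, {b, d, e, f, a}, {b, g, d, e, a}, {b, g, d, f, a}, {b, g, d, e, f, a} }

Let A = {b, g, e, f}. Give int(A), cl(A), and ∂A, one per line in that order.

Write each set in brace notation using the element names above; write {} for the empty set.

open subsets of A: {}; so int(A) = {}
closure: X∖int(X∖A) = X∖{d, a} = {b, g, e, f}
∂A = {b, g, e, f} minus {} = {b, g, e, f}

int(A) = {}
cl(A)  = {b, g, e, f}
∂A     = {b, g, e, f}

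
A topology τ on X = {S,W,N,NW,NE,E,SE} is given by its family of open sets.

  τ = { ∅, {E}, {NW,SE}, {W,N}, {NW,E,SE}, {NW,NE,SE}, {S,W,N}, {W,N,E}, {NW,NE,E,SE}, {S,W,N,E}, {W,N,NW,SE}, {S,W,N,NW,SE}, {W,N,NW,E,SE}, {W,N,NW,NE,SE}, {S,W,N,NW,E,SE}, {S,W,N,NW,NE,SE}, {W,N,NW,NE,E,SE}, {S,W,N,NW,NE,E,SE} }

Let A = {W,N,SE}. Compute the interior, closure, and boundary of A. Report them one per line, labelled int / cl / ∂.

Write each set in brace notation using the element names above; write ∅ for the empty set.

int(A) = {W,N}
cl(A)  = {S,W,N,NW,NE,SE}
∂A     = {S,NW,NE,SE}

interior: largest open inside A is {W,N} (from ∅, {W,N})
cl via duality: int({S,NW,NE,E}) = {E}, so X∖{E} = {S,W,N,NW,NE,SE}
cl∖int = {S,NW,NE,SE}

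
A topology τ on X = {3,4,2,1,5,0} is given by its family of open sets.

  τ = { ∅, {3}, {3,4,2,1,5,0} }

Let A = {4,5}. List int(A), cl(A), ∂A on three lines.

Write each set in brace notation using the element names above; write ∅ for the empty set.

int(A) = ∅
cl(A)  = {4,2,1,5,0}
∂A     = {4,2,1,5,0}

interior: largest open inside A is ∅ (from ∅)
cl via duality: int({3,2,1,0}) = {3}, so X∖{3} = {4,2,1,5,0}
cl∖int = {4,2,1,5,0}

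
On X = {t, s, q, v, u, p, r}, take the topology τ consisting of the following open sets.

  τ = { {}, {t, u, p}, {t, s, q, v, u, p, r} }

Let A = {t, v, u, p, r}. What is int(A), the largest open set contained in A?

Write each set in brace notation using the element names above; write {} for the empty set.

opens ⊆ A: {}, {t, u, p}; union → int = {t, u, p}

{t, u, p}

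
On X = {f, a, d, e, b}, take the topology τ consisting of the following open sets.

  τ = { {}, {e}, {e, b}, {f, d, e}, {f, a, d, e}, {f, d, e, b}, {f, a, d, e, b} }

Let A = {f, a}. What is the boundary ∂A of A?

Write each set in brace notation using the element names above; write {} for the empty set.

{f, a, d}

U open, U⊆A: {}. int(A) = ⋃ = {}
X∖A={d, e, b}, int(X∖A)={e, b}, hence cl(A)={f, a, d}
∂A: remove int from cl → {f, a, d}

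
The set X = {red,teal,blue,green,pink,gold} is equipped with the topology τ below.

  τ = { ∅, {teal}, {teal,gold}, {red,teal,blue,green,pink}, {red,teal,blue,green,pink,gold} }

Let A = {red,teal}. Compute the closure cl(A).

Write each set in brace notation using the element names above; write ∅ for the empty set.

X∖A={blue,green,pink,gold}, int(X∖A)=∅, hence cl(A)={red,teal,blue,green,pink,gold}

{red,teal,blue,green,pink,gold}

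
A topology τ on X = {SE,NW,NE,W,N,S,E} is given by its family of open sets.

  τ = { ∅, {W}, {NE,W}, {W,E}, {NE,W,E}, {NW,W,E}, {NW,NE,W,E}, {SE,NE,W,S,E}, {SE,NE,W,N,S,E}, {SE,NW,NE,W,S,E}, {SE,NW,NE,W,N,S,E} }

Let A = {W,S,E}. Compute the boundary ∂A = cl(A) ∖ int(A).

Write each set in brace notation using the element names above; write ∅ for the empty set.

interior: largest open inside A is {W,E} (from ∅, {W}, {W,E})
cl via duality: int({SE,NW,NE,N}) = ∅, so X∖∅ = {SE,NW,NE,W,N,S,E}
cl∖int = {SE,NW,NE,N,S}

{SE,NW,NE,N,S}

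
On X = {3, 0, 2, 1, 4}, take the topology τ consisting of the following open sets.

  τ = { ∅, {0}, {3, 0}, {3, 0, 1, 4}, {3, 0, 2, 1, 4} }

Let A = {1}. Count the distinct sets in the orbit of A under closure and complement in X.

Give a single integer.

cl via duality: int({3, 0, 2, 4}) = {3, 0}, so X∖{3, 0} = {2, 1, 4}
Write k for closure, c for complement:
  1. A     = {1}
  2. kA    = {2, 1, 4}
  3. cA    = {3, 0, 2, 4}
  4. ckA   = {3, 0}
  5. kcA   = {3, 0, 2, 1, 4}
  6. ckcA  = ∅
applying k or c yields no new set

6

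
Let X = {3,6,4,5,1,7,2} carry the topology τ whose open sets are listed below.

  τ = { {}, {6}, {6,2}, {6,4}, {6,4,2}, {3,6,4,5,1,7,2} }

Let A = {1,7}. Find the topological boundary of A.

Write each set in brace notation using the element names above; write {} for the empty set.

open subsets of A: {}; so int(A) = {}
closure: X∖int(X∖A) = X∖{6,4,2} = {3,5,1,7}
∂A = {3,5,1,7} minus {} = {3,5,1,7}

{3,5,1,7}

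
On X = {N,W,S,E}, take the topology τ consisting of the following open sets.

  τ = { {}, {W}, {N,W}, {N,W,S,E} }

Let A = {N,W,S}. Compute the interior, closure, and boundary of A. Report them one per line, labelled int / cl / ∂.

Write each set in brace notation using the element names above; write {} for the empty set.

interior: largest open inside A is {N,W} (from {}, {W}, {N,W})
cl via duality: int({E}) = {}, so X∖{} = {N,W,S,E}
cl∖int = {S,E}

int(A) = {N,W}
cl(A)  = {N,W,S,E}
∂A     = {S,E}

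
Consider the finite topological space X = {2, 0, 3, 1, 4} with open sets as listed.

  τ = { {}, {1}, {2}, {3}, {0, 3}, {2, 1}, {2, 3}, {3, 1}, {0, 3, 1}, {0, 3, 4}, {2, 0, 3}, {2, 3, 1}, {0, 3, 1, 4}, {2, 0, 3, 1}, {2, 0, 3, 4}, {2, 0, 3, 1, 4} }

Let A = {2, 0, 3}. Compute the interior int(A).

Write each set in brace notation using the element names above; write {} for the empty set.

{2, 0, 3}

U open, U⊆A: {}, {2}, {3}, {2, 3}, {0, 3}, {2, 0, 3}. int(A) = ⋃ = {2, 0, 3}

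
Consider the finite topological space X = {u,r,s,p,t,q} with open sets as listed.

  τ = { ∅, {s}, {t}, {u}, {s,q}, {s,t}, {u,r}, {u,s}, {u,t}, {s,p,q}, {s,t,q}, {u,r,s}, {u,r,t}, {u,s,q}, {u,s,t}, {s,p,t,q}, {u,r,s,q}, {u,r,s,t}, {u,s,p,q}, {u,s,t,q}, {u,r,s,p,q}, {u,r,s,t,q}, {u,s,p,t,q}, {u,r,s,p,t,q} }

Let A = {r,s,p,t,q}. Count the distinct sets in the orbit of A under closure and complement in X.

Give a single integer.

X∖A={u}, int(X∖A)={u}, hence cl(A)={r,s,p,t,q}
Orbit (k=closure, c=complement):
  1. A     = {r,s,p,t,q}
  2. cA    = {u}
  3. kcA   = {u,r}
  4. ckcA  = {s,p,t,q}
(closed under both — stop)

4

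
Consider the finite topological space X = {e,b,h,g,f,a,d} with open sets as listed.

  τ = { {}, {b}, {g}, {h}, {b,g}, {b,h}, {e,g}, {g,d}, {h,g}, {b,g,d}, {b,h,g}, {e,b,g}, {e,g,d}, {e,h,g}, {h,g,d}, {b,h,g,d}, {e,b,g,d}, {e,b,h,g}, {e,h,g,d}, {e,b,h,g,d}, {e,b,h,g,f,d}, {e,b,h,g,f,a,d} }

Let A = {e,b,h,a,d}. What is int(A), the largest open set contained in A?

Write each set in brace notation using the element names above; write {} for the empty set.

open subsets of A: {}, {b}, {h}, {b,h}; so int(A) = {b,h}

{b,h}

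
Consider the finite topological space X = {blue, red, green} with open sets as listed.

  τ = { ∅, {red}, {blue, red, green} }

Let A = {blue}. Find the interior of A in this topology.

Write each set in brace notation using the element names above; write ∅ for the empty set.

interior: largest open inside A is ∅ (from ∅)

∅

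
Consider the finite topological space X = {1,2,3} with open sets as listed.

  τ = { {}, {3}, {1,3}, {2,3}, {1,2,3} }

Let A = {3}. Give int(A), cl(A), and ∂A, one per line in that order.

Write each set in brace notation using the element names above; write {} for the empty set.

int(A) = {3}
cl(A)  = {1,2,3}
∂A     = {1,2}

open subsets of A: {}, {3}; so int(A) = {3}
closure: X∖int(X∖A) = X∖{} = {1,2,3}
∂A = {1,2,3} minus {3} = {1,2}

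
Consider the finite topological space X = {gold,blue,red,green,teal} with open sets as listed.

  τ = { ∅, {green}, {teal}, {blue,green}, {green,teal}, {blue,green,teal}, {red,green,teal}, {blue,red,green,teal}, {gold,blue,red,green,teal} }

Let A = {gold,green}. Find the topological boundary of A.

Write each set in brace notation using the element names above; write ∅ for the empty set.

{gold,blue,red}

open subsets of A: ∅, {green}; so int(A) = {green}
closure: X∖int(X∖A) = X∖{teal} = {gold,blue,red,green}
∂A = {gold,blue,red,green} minus {green} = {gold,blue,red}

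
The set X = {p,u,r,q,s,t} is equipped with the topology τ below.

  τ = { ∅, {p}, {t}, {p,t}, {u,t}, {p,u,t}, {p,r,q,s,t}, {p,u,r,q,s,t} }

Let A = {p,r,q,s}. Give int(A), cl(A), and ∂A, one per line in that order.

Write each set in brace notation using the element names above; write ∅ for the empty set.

int(A) = {p}
cl(A)  = {p,r,q,s}
∂A     = {r,q,s}

opens ⊆ A: ∅, {p}; union → int = {p}
complement {u,t}; its interior {u,t}; cl(A) = X∖{u,t} = {p,r,q,s}
boundary = {p,r,q,s} ∖ {p} = {r,q,s}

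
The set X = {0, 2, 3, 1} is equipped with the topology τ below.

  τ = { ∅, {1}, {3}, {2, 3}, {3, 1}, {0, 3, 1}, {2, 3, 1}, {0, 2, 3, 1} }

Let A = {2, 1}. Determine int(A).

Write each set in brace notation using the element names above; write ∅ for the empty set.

{1}

interior: largest open inside A is {1} (from ∅, {1})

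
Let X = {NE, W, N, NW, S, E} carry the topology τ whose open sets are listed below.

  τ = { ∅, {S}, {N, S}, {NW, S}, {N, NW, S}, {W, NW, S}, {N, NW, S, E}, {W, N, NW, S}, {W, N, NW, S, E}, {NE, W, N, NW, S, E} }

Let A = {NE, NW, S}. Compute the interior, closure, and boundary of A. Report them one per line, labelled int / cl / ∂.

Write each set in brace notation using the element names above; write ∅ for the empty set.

opens ⊆ A: ∅, {S}, {NW, S}; union → int = {NW, S}
complement {W, N, E}; its interior ∅; cl(A) = X∖∅ = {NE, W, N, NW, S, E}
boundary = {NE, W, N, NW, S, E} ∖ {NW, S} = {NE, W, N, E}

int(A) = {NW, S}
cl(A)  = {NE, W, N, NW, S, E}
∂A     = {NE, W, N, E}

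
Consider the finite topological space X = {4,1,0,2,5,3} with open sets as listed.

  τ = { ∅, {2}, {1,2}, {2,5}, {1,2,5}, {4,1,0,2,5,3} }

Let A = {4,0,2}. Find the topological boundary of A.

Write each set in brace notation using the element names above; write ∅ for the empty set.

interior: largest open inside A is {2} (from ∅, {2})
cl via duality: int({1,5,3}) = ∅, so X∖∅ = {4,1,0,2,5,3}
cl∖int = {4,1,0,5,3}

{4,1,0,5,3}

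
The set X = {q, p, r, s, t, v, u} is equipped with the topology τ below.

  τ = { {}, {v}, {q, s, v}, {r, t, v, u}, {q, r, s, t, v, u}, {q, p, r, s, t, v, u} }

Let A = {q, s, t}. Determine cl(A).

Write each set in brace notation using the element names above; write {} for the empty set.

complement {p, r, v, u}; its interior {v}; cl(A) = X∖{v} = {q, p, r, s, t, u}

{q, p, r, s, t, u}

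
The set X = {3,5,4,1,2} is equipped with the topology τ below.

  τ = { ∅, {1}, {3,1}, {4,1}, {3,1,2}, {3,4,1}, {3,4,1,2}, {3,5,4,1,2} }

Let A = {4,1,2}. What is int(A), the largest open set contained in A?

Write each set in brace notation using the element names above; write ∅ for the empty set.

{4,1}

open subsets of A: ∅, {1}, {4,1}; so int(A) = {4,1}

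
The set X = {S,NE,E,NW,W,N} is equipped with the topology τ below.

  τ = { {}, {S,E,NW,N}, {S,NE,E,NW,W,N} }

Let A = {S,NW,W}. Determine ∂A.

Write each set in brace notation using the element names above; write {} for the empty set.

interior: largest open inside A is {} (from {})
cl via duality: int({NE,E,N}) = {}, so X∖{} = {S,NE,E,NW,W,N}
cl∖int = {S,NE,E,NW,W,N}

{S,NE,E,NW,W,N}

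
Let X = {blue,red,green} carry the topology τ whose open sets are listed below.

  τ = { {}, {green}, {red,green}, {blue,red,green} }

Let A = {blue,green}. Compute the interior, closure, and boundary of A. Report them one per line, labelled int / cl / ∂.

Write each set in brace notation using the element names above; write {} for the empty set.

open subsets of A: {}, {green}; so int(A) = {green}
closure: X∖int(X∖A) = X∖{} = {blue,red,green}
∂A = {blue,red,green} minus {green} = {blue,red}

int(A) = {green}
cl(A)  = {blue,red,green}
∂A     = {blue,red}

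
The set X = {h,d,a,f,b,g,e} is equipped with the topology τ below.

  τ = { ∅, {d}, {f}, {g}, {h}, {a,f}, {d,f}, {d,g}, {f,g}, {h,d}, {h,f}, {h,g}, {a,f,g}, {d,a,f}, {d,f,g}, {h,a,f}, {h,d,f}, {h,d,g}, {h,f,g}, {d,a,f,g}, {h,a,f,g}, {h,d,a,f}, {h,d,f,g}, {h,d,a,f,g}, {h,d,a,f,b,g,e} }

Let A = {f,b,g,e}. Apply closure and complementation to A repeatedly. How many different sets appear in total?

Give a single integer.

8

X∖A={h,d,a}, int(X∖A)={h,d}, hence cl(A)={a,f,b,g,e}
Orbit (k=closure, c=complement):
  1. A     = {f,b,g,e}
  2. kA    = {a,f,b,g,e}
  3. cA    = {h,d,a}
  4. ckA   = {h,d}
  5. kcA   = {h,d,a,b,e}
  6. kckA  = {h,d,b,e}
  7. ckcA  = {f,g}
  8. ckckA = {a,f,g}
(closed under both — stop)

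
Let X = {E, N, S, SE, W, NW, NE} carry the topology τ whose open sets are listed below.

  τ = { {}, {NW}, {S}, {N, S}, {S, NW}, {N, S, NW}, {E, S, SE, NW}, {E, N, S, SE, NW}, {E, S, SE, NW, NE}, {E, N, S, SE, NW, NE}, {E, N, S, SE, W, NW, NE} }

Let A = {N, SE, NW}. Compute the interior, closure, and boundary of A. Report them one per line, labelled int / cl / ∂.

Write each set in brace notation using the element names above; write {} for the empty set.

int(A) = {NW}
cl(A)  = {E, N, SE, W, NW, NE}
∂A     = {E, N, SE, W, NE}

opens ⊆ A: {}, {NW}; union → int = {NW}
complement {E, S, W, NE}; its interior {S}; cl(A) = X∖{S} = {E, N, SE, W, NW, NE}
boundary = {E, N, SE, W, NW, NE} ∖ {NW} = {E, N, SE, W, NE}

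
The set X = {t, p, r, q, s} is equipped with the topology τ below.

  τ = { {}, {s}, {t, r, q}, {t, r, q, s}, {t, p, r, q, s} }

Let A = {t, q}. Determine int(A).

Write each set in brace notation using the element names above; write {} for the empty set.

{}

U open, U⊆A: {}. int(A) = ⋃ = {}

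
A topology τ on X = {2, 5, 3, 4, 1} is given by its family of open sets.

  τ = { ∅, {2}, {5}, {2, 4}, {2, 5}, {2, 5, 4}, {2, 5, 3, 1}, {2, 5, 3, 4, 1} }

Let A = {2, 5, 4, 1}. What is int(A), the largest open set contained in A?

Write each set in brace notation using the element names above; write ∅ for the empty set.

interior: largest open inside A is {2, 5, 4} (from ∅, {2}, {5}, {2, 4}, {2, 5}, {2, 5, 4})

{2, 5, 4}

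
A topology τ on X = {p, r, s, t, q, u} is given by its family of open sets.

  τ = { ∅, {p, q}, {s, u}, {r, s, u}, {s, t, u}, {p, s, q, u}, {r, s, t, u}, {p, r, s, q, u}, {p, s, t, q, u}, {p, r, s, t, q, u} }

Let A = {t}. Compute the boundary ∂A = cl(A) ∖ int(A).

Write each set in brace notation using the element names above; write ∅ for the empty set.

interior: largest open inside A is ∅ (from ∅)
cl via duality: int({p, r, s, q, u}) = {p, r, s, q, u}, so X∖{p, r, s, q, u} = {t}
cl∖int = {t}

{t}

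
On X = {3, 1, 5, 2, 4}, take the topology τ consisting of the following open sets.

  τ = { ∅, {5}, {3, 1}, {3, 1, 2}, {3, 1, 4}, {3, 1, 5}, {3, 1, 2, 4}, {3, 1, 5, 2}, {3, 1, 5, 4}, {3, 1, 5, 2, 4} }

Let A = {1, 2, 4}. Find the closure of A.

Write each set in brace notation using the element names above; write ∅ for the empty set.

{3, 1, 2, 4}

cl via duality: int({3, 5}) = {5}, so X∖{5} = {3, 1, 2, 4}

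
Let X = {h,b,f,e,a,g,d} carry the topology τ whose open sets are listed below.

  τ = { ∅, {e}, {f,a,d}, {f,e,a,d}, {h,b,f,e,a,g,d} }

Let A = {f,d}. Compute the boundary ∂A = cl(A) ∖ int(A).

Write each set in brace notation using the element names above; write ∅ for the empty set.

{h,b,f,a,g,d}

opens ⊆ A: ∅; union → int = ∅
complement {h,b,e,a,g}; its interior {e}; cl(A) = X∖{e} = {h,b,f,a,g,d}
boundary = {h,b,f,a,g,d} ∖ ∅ = {h,b,f,a,g,d}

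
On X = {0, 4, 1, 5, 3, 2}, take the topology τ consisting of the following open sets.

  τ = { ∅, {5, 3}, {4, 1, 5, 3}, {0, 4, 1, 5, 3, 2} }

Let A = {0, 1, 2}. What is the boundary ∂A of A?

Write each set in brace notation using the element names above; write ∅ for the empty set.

{0, 4, 1, 2}

U open, U⊆A: ∅. int(A) = ⋃ = ∅
X∖A={4, 5, 3}, int(X∖A)={5, 3}, hence cl(A)={0, 4, 1, 2}
∂A: remove int from cl → {0, 4, 1, 2}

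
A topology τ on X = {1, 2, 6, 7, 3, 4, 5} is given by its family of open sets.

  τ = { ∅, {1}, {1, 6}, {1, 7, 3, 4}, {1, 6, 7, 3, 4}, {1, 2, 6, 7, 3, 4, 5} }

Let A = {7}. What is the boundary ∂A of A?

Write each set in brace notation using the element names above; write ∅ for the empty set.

{2, 7, 3, 4, 5}

U open, U⊆A: ∅. int(A) = ⋃ = ∅
X∖A={1, 2, 6, 3, 4, 5}, int(X∖A)={1, 6}, hence cl(A)={2, 7, 3, 4, 5}
∂A: remove int from cl → {2, 7, 3, 4, 5}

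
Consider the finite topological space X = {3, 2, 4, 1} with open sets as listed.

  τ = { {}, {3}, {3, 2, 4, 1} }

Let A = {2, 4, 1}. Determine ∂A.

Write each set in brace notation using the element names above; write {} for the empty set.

{2, 4, 1}

open subsets of A: {}; so int(A) = {}
closure: X∖int(X∖A) = X∖{3} = {2, 4, 1}
∂A = {2, 4, 1} minus {} = {2, 4, 1}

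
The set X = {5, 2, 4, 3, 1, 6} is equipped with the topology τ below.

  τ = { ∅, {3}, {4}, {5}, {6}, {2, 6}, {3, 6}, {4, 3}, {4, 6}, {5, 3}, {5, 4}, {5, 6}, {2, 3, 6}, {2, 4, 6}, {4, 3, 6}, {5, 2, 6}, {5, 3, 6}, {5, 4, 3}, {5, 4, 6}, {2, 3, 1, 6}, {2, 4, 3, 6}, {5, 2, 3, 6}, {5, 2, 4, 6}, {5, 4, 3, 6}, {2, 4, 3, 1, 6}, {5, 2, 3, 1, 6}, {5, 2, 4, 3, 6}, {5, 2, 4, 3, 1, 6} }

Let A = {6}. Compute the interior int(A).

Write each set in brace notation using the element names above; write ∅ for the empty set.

U open, U⊆A: ∅, {6}. int(A) = ⋃ = {6}

{6}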